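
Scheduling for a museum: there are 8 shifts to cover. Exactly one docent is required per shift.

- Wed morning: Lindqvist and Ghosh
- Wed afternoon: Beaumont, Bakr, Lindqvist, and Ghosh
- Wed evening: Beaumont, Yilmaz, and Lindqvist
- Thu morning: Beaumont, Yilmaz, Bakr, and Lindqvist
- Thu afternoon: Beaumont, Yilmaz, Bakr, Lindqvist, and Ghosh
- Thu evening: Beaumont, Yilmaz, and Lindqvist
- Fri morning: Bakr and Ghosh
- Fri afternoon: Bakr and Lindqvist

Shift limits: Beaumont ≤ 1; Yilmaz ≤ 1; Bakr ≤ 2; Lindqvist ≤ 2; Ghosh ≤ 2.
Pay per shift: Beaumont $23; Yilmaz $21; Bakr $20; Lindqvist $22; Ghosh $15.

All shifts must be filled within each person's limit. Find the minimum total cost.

Picking the cheapest available docent for each shift independently would cost $142, but that ignores the shift limits.
An optimal schedule: Wed morning→Lindqvist, Wed afternoon→Ghosh, Wed evening→Beaumont, Thu morning→Lindqvist, Thu afternoon→Ghosh, Thu evening→Yilmaz, Fri morning→Bakr, Fri afternoon→Bakr.
Total: 22 + 15 + 23 + 22 + 15 + 21 + 20 + 20 = $158.

$158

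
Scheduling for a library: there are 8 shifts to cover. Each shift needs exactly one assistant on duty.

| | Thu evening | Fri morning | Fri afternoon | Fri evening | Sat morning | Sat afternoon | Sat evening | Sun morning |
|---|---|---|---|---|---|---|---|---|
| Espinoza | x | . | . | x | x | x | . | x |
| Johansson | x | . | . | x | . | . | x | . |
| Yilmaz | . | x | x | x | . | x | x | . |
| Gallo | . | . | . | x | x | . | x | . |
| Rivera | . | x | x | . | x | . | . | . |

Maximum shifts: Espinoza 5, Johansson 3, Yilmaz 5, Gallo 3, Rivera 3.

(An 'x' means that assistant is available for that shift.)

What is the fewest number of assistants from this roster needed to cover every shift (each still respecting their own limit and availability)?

2

8 slots to fill and no one can take more than 5, so at least ⌈8/5⌉ = 2 assistants are needed.
Espinoza and Yilmaz alone can cover everything: Thu evening→Espinoza, Fri morning→Yilmaz, Fri afternoon→Yilmaz, Fri evening→Espinoza, Sat morning→Espinoza, Sat afternoon→Espinoza, Sat evening→Yilmaz, Sun morning→Espinoza.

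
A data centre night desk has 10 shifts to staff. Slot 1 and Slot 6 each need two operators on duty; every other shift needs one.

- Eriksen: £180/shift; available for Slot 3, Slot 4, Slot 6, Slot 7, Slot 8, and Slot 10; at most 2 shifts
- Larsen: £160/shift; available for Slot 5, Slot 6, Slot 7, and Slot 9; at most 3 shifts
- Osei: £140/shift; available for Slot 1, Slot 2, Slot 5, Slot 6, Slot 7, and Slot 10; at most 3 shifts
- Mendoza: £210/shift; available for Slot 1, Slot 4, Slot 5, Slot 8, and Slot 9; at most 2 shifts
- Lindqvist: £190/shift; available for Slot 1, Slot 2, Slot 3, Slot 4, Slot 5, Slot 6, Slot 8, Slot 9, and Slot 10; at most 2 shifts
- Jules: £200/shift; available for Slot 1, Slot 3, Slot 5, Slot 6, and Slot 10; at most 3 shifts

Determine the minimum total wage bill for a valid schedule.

Picking the cheapest available operator for each shift independently would cost £1890, but that ignores the shift limits.
An optimal schedule: Slot 1→Lindqvist+Jules, Slot 2→Osei, Slot 3→Eriksen, Slot 4→Eriksen, Slot 5→Larsen, Slot 6→Larsen+Jules, Slot 7→Osei, Slot 8→Lindqvist, Slot 9→Larsen, Slot 10→Osei.
Total: 190 + 200 + 140 + 180 + 180 + 160 + 160 + 200 + 140 + 190 + 160 + 140 = £2040.

£2040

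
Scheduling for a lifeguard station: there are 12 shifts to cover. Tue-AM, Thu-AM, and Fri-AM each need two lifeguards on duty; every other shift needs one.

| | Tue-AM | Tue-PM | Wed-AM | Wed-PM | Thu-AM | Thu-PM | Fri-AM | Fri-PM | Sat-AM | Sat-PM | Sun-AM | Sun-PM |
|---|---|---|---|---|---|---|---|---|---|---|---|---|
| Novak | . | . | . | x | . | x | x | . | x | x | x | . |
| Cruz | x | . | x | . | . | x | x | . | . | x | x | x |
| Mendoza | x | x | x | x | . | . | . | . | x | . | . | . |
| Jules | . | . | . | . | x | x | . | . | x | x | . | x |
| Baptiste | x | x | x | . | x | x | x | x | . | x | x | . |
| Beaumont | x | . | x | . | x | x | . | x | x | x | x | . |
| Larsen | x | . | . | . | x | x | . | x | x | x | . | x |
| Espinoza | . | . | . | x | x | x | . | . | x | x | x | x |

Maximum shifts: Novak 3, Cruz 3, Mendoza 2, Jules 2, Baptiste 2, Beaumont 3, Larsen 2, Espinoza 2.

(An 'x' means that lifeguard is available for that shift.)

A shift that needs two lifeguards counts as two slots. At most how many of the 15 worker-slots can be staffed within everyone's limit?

15

Total capacity across all lifeguards is 3+3+2+2+2+3+2+2 = 19, and 15 slots are needed, so at most 15 can be filled.
An assignment achieving 15: Tue-AM→Mendoza+Baptiste, Tue-PM→Mendoza, Wed-AM→Cruz, Wed-PM→Novak, Thu-AM→Jules+Beaumont, Thu-PM→Beaumont, Fri-AM→Novak+Cruz, Fri-PM→Baptiste, Sat-AM→Jules, Sat-PM→Beaumont, Sun-AM→Novak, Sun-PM→Cruz.
Loads: Novak 3/3, Cruz 3/3, Mendoza 2/2, Jules 2/2, Baptiste 2/2, Beaumont 3/3, Larsen 0/2, Espinoza 0/2.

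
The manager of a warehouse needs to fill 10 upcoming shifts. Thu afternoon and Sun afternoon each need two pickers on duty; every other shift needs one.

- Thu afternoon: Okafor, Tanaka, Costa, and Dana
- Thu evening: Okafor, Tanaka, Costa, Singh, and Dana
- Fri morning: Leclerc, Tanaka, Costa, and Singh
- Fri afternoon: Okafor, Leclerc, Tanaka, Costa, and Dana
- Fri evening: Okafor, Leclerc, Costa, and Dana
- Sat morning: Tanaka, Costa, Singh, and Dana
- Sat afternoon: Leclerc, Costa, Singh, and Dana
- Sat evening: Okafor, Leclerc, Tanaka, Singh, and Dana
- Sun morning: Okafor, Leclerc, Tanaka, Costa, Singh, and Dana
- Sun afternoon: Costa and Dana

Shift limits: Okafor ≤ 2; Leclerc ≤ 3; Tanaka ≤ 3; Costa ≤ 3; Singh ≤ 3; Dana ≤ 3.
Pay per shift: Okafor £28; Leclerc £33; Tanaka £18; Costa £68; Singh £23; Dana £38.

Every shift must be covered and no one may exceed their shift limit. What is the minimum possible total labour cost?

Sun afternoon can only be covered by Costa and Dana, so that assignment is forced.
Picking the cheapest available picker for each shift independently would cost £311, but that ignores the shift limits.
An optimal schedule: Thu afternoon→Tanaka+Okafor, Thu evening→Singh, Fri morning→Tanaka, Fri afternoon→Leclerc, Fri evening→Okafor, Sat morning→Tanaka, Sat afternoon→Singh, Sat evening→Singh, Sun morning→Leclerc, Sun afternoon→Dana+Costa.
Total: 18 + 28 + 23 + 18 + 33 + 28 + 18 + 23 + 23 + 33 + 38 + 68 = £351.

£351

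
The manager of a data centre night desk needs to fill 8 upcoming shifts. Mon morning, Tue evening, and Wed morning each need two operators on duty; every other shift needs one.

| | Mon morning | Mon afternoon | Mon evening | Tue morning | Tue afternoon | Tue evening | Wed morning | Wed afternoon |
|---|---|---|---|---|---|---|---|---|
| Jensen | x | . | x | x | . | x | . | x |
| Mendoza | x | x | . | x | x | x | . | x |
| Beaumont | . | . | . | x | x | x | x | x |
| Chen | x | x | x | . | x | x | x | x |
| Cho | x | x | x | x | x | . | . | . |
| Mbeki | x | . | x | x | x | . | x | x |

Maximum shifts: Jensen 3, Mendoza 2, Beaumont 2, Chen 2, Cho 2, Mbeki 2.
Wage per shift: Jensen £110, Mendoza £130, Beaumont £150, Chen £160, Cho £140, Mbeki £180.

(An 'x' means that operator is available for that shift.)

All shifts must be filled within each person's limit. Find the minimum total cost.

Picking the cheapest available operator for each shift independently would cost £1380, but that ignores the shift limits.
An optimal schedule: Mon morning→Cho+Chen, Mon afternoon→Mendoza, Mon evening→Jensen, Tue morning→Jensen, Tue afternoon→Cho, Tue evening→Mendoza+Beaumont, Wed morning→Beaumont+Chen, Wed afternoon→Jensen.
Total: 140 + 160 + 130 + 110 + 110 + 140 + 130 + 150 + 150 + 160 + 110 = £1490.

£1490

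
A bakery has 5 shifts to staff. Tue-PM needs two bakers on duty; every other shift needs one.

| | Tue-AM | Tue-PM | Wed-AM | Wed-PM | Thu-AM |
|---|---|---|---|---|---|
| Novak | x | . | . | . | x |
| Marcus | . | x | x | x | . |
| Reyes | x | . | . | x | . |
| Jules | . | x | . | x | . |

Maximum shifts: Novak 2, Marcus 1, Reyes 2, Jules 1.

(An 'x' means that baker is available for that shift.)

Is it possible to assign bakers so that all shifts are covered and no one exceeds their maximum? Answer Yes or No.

No

Total capacity is 6 and 6 slots are needed, so capacity alone doesn't rule it out.
Shifts {Tue-PM, Wed-AM} need 3 worker-slots in total, but the bakers available for any of those shifts (Marcus and Jules) can supply at most 2 among them. So no valid schedule exists.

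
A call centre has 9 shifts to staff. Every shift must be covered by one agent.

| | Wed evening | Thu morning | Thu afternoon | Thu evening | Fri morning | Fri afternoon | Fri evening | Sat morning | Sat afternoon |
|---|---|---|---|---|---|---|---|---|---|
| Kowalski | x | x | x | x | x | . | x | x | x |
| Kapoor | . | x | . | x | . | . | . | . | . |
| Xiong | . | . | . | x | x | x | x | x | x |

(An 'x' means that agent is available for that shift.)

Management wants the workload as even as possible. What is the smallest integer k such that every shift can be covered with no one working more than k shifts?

With 3 agents and 9 worker-slots to fill, someone must work at least ⌈9/3⌉ = 3 shifts, so k ≥ 3.
k = 3 is infeasible (exhaustive check).
k = 4 works: Wed evening→Kowalski, Thu morning→Kowalski, Thu afternoon→Kowalski, Thu evening→Kapoor, Fri morning→Kowalski, Fri afternoon→Xiong, Fri evening→Xiong, Sat morning→Xiong, Sat afternoon→Xiong.
Loads: Kowalski 4, Kapoor 1, Xiong 4 — all ≤ 4.

4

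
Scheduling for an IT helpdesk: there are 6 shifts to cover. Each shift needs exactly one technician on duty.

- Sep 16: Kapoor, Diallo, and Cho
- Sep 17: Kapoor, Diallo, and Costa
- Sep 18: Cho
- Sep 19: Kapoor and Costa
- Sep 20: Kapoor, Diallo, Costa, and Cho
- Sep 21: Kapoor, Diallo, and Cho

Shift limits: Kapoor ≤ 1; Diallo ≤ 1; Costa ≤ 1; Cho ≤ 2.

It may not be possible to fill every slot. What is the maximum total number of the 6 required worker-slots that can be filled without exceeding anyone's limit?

5

Total capacity across all technicians is 1+1+1+2 = 5, and 6 slots are needed, so at most 5 can be filled.
An assignment achieving 5: Sep 16→Diallo, Sep 17→Costa, Sep 18→Cho, Sep 19→Kapoor, Sep 21→Cho.
Loads: Kapoor 1/1, Diallo 1/1, Costa 1/1, Cho 2/2.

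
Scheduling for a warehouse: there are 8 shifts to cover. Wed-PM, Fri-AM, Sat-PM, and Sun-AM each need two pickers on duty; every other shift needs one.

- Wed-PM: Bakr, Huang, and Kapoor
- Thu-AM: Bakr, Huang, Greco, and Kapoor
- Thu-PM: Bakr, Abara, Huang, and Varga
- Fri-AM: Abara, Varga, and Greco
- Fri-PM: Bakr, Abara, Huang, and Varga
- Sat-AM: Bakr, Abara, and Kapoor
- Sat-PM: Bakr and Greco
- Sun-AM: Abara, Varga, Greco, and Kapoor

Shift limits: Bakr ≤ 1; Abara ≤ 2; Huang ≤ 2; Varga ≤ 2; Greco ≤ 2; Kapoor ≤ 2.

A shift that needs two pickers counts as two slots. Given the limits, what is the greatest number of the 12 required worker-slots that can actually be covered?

Total capacity across all pickers is 1+2+2+2+2+2 = 11, and 12 slots are needed, so at most 11 can be filled.
An assignment achieving 11: Wed-PM→Huang+Kapoor, Thu-AM→Huang, Thu-PM→Varga, Fri-AM→Abara+Varga, Sat-AM→Abara, Sat-PM→Bakr+Greco, Sun-AM→Greco+Kapoor.
Loads: Bakr 1/1, Abara 2/2, Huang 2/2, Varga 2/2, Greco 2/2, Kapoor 2/2.

11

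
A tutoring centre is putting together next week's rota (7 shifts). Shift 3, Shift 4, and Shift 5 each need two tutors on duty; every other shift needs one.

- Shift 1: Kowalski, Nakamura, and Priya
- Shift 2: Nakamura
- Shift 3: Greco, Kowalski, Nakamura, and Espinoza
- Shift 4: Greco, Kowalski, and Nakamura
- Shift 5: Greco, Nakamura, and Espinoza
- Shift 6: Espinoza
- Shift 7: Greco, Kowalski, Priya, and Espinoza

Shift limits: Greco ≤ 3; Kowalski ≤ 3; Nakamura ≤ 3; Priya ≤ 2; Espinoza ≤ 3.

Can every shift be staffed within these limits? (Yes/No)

Shift 2 can only be covered by Nakamura, so that assignment is forced.
Shift 6 can only be covered by Espinoza, so that assignment is forced.
One valid schedule: Shift 1→Kowalski, Shift 2→Nakamura, Shift 3→Kowalski+Nakamura, Shift 4→Greco+Kowalski, Shift 5→Greco+Nakamura, Shift 6→Espinoza, Shift 7→Greco.
Loads: Greco 3/3, Kowalski 3/3, Nakamura 3/3, Priya 0/2, Espinoza 1/3 — all within limits.

Yes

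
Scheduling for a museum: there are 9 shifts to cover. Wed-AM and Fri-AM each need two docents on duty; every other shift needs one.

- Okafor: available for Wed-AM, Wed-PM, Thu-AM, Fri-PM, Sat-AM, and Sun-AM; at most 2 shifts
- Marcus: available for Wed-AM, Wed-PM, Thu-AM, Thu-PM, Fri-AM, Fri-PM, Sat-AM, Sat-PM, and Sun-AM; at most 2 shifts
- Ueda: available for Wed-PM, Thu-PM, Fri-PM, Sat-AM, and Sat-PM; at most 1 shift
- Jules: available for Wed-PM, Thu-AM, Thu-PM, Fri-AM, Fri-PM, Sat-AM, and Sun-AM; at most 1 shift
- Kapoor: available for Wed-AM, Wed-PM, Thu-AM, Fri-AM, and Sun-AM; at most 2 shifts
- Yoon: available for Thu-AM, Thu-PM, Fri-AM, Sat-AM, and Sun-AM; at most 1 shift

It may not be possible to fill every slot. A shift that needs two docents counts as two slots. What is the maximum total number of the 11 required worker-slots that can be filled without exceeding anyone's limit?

Total capacity across all docents is 2+2+1+1+2+1 = 9, and 11 slots are needed, so at most 9 can be filled.
An assignment achieving 9: Wed-AM→Okafor+Marcus, Wed-PM→Kapoor, Thu-AM→Yoon, Thu-PM→Ueda, Fri-AM→Jules+Kapoor, Fri-PM→Okafor, Sat-PM→Marcus.
Loads: Okafor 2/2, Marcus 2/2, Ueda 1/1, Jules 1/1, Kapoor 2/2, Yoon 1/1.

9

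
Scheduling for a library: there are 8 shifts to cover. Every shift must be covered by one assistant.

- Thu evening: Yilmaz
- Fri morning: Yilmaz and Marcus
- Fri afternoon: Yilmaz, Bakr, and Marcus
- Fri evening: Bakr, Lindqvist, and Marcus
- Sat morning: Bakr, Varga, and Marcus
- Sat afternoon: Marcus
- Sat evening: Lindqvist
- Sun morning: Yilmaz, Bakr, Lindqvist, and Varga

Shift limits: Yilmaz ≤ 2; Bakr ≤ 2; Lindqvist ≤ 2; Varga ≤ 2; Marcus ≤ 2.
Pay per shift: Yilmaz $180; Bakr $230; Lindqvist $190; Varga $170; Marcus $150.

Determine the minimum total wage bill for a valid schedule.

Thu evening can only be covered by Yilmaz, so that assignment is forced.
Sat afternoon can only be covered by Marcus, so that assignment is forced.
Sat evening can only be covered by Lindqvist, so that assignment is forced.
Picking the cheapest available assistant for each shift independently would cost $1290, but that ignores the shift limits.
An optimal schedule: Thu evening→Yilmaz, Fri morning→Marcus, Fri afternoon→Yilmaz, Fri evening→Lindqvist, Sat morning→Varga, Sat afternoon→Marcus, Sat evening→Lindqvist, Sun morning→Varga.
Total: 180 + 150 + 180 + 190 + 170 + 150 + 190 + 170 = $1380.

$1380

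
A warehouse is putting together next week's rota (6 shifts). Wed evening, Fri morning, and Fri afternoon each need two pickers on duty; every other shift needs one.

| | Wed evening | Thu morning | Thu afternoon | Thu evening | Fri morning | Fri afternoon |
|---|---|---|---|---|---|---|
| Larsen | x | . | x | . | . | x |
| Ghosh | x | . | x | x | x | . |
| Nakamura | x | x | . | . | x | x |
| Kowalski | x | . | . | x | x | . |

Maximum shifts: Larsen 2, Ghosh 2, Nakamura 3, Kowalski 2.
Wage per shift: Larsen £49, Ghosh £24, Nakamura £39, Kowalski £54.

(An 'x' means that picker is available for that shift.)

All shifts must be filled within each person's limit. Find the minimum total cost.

Thu morning can only be covered by Nakamura, so that assignment is forced.
Fri afternoon can only be covered by Larsen and Nakamura, so that assignment is forced.
Picking the cheapest available picker for each shift independently would cost £301, but that ignores the shift limits.
An optimal schedule: Wed evening→Nakamura+Kowalski, Thu morning→Nakamura, Thu afternoon→Larsen, Thu evening→Ghosh, Fri morning→Ghosh+Kowalski, Fri afternoon→Larsen+Nakamura.
Total: 39 + 54 + 39 + 49 + 24 + 24 + 54 + 49 + 39 = £371.

£371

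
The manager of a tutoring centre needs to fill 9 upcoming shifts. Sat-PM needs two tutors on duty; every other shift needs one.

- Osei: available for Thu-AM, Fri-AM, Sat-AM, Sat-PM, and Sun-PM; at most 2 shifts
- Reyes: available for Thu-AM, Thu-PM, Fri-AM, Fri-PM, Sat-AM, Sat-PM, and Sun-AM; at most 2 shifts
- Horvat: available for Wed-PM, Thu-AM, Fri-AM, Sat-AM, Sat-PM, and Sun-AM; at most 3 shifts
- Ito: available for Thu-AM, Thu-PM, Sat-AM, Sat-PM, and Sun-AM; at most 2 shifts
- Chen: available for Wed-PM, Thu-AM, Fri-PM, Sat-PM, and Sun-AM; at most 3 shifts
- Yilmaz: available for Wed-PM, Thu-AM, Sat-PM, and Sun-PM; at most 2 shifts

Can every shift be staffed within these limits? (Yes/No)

Yes

One valid schedule: Wed-PM→Horvat, Thu-AM→Ito, Thu-PM→Reyes, Fri-AM→Osei, Fri-PM→Reyes, Sat-AM→Horvat, Sat-PM→Ito+Chen, Sun-AM→Horvat, Sun-PM→Osei.
Loads: Osei 2/2, Reyes 2/2, Horvat 3/3, Ito 2/2, Chen 1/3, Yilmaz 0/2 — all within limits.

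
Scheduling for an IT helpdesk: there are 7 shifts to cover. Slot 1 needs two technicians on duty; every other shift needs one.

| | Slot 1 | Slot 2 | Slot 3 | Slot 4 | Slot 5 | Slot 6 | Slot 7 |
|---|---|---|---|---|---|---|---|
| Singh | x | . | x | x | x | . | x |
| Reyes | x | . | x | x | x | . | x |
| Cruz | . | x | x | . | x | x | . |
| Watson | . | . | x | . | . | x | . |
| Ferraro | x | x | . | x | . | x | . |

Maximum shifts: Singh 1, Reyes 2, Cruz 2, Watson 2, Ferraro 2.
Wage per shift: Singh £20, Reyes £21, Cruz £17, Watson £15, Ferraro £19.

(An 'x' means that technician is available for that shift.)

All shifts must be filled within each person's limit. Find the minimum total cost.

Picking the cheapest available technician for each shift independently would cost £142, but that ignores the shift limits.
An optimal schedule: Slot 1→Ferraro+Reyes, Slot 2→Cruz, Slot 3→Watson, Slot 4→Ferraro, Slot 5→Cruz, Slot 6→Watson, Slot 7→Singh.
Total: 19 + 21 + 17 + 15 + 19 + 17 + 15 + 20 = £143.

£143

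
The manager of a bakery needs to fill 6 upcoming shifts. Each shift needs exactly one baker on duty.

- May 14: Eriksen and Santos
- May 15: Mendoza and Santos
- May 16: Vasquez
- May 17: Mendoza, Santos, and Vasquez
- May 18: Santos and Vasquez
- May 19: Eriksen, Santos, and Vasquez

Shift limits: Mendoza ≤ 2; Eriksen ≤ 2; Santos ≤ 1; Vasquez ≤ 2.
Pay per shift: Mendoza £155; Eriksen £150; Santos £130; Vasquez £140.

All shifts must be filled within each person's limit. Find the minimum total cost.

£865

May 16 can only be covered by Vasquez, so that assignment is forced.
Picking the cheapest available baker for each shift independently would cost £790, but that ignores the shift limits.
An optimal schedule: May 14→Eriksen, May 15→Santos, May 16→Vasquez, May 17→Mendoza, May 18→Vasquez, May 19→Eriksen.
Total: 150 + 130 + 140 + 155 + 140 + 150 = £865.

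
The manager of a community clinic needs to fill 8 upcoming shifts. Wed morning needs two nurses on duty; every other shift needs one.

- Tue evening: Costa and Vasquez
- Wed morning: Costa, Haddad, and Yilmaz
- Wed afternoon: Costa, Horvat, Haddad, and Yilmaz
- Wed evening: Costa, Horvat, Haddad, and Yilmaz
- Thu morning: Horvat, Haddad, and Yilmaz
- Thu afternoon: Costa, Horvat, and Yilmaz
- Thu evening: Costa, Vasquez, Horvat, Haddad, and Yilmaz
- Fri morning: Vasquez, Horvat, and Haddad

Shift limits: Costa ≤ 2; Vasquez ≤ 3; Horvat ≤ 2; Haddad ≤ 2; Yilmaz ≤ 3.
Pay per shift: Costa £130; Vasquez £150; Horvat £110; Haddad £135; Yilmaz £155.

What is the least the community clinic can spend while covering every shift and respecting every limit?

£1200

Picking the cheapest available nurse for each shift independently would cost £1055, but that ignores the shift limits.
An optimal schedule: Tue evening→Vasquez, Wed morning→Costa+Haddad, Wed afternoon→Costa, Wed evening→Haddad, Thu morning→Horvat, Thu afternoon→Horvat, Thu evening→Vasquez, Fri morning→Vasquez.
Total: 150 + 130 + 135 + 130 + 135 + 110 + 110 + 150 + 150 = £1200.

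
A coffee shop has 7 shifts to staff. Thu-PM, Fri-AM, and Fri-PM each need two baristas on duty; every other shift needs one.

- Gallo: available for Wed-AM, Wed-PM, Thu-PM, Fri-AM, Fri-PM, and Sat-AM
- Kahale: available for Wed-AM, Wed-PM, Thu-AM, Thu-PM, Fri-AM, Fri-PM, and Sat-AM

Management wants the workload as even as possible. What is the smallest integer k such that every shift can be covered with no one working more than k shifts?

5

With 2 baristas and 10 worker-slots to fill, someone must work at least ⌈10/2⌉ = 5 shifts, so k ≥ 5.
k = 5 works: Wed-AM→Gallo, Wed-PM→Gallo, Thu-AM→Kahale, Thu-PM→Gallo+Kahale, Fri-AM→Gallo+Kahale, Fri-PM→Gallo+Kahale, Sat-AM→Kahale.
Loads: Gallo 5, Kahale 5 — all ≤ 5.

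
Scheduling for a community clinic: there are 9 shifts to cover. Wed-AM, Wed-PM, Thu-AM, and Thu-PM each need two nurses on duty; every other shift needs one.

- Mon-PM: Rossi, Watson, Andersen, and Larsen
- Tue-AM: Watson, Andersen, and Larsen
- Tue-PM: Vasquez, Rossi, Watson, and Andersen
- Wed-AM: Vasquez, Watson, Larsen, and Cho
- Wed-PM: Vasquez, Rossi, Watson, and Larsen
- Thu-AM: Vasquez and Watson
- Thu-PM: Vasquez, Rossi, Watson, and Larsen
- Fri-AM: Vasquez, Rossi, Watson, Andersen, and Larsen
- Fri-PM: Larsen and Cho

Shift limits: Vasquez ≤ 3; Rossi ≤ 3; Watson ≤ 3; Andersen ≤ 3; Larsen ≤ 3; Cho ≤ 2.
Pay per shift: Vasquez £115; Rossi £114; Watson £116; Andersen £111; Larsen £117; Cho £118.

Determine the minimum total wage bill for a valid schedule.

Thu-AM can only be covered by Vasquez and Watson, so that assignment is forced.
Picking the cheapest available nurse for each shift independently would cost £1481, but that ignores the shift limits.
An optimal schedule: Mon-PM→Andersen, Tue-AM→Andersen, Tue-PM→Andersen, Wed-AM→Vasquez+Watson, Wed-PM→Rossi+Vasquez, Thu-AM→Vasquez+Watson, Thu-PM→Rossi+Watson, Fri-AM→Rossi, Fri-PM→Larsen.
Total: 111 + 111 + 111 + 115 + 116 + 114 + 115 + 115 + 116 + 114 + 116 + 114 + 117 = £1485.

£1485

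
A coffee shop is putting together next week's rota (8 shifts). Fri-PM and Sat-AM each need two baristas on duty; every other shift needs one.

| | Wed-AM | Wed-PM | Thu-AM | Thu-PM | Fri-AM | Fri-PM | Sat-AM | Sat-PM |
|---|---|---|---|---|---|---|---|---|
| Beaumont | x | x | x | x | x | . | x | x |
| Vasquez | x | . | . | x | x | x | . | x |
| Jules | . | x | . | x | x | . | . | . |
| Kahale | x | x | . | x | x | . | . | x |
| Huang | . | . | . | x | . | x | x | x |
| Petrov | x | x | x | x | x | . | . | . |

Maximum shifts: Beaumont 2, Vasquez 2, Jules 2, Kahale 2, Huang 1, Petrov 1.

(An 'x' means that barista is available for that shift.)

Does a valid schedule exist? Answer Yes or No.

No

Total capacity is 10 and 10 slots are needed, so capacity alone doesn't rule it out.
Shifts {Fri-PM, Sat-AM} need 4 worker-slots in total, but the baristas available for any of those shifts (Beaumont, Vasquez, and Huang) can supply at most 3 among them. So no valid schedule exists.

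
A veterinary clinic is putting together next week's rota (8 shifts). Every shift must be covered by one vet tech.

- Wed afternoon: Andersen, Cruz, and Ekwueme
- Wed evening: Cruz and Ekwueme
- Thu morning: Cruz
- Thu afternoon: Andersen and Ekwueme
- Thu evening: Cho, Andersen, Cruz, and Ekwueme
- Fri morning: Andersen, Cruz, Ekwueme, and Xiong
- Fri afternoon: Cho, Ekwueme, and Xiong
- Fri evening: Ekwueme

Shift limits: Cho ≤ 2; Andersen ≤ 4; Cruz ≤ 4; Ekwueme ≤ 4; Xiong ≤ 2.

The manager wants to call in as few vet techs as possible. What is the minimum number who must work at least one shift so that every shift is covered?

8 slots to fill and no one can take more than 4, so at least ⌈8/4⌉ = 2 vet techs are needed.
Cruz and Ekwueme alone can cover everything: Wed afternoon→Cruz, Wed evening→Cruz, Thu morning→Cruz, Thu afternoon→Ekwueme, Thu evening→Cruz, Fri morning→Ekwueme, Fri afternoon→Ekwueme, Fri evening→Ekwueme.

2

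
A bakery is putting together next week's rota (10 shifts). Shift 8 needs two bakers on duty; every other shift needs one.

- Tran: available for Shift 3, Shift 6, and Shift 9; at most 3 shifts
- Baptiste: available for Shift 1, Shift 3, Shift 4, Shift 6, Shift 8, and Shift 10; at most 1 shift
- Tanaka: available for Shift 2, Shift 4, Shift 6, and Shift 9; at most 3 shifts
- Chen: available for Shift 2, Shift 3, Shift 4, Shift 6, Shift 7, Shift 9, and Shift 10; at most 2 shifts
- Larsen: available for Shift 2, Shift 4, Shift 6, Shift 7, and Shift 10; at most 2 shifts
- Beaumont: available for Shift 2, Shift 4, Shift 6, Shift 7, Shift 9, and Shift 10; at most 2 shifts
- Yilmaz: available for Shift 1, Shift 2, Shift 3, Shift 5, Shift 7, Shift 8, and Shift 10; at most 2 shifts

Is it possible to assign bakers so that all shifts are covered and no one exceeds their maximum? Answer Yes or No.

Total capacity is 15 and 11 slots are needed, so capacity alone doesn't rule it out.
Shifts {Shift 1, Shift 5, Shift 8} need 4 worker-slots in total, but the bakers available for any of those shifts (Baptiste and Yilmaz) can supply at most 3 among them. So no valid schedule exists.

No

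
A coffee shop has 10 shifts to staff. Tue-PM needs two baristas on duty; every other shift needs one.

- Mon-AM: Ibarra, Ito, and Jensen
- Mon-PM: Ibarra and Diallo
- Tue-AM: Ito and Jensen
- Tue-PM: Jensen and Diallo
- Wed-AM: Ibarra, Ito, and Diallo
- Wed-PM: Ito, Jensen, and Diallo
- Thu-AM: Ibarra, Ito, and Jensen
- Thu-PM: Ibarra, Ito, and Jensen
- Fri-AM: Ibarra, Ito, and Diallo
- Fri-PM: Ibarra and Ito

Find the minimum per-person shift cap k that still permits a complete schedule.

3

With 4 baristas and 11 worker-slots to fill, someone must work at least ⌈11/4⌉ = 3 shifts, so k ≥ 3.
k = 3 works: Mon-AM→Ibarra, Mon-PM→Ibarra, Tue-AM→Ito, Tue-PM→Jensen+Diallo, Wed-AM→Ito, Wed-PM→Ito, Thu-AM→Jensen, Thu-PM→Jensen, Fri-AM→Diallo, Fri-PM→Ibarra.
Loads: Ibarra 3, Ito 3, Jensen 3, Diallo 2 — all ≤ 3.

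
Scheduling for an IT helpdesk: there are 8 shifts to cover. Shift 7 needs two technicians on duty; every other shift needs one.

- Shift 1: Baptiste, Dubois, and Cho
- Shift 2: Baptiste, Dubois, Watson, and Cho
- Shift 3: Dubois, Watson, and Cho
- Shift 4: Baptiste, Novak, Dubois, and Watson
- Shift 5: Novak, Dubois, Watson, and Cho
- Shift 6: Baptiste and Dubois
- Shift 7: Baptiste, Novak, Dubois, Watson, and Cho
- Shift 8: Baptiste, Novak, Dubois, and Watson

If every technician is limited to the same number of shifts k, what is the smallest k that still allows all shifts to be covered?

With 5 technicians and 9 worker-slots to fill, someone must work at least ⌈9/5⌉ = 2 shifts, so k ≥ 2.
k = 2 works: Shift 1→Baptiste, Shift 2→Dubois, Shift 3→Dubois, Shift 4→Novak, Shift 5→Novak, Shift 6→Baptiste, Shift 7→Watson+Cho, Shift 8→Watson.
Loads: Baptiste 2, Novak 2, Dubois 2, Watson 2, Cho 1 — all ≤ 2.

2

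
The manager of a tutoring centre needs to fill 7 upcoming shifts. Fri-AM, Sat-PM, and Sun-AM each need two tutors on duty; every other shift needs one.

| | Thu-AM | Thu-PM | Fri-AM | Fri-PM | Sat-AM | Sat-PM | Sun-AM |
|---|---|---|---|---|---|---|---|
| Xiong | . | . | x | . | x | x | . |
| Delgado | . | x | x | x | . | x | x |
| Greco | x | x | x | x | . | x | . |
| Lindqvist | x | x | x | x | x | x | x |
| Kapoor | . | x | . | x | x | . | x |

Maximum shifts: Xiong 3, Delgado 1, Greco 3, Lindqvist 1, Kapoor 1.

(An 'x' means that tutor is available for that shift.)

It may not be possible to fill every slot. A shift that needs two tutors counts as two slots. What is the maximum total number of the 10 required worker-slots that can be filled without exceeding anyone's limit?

9

Total capacity across all tutors is 3+1+3+1+1 = 9, and 10 slots are needed, so at most 9 can be filled.
An assignment achieving 9: Thu-AM→Greco, Thu-PM→Greco, Fri-AM→Xiong+Greco, Fri-PM→Kapoor, Sat-AM→Xiong, Sat-PM→Xiong, Sun-AM→Delgado+Lindqvist.
Loads: Xiong 3/3, Delgado 1/1, Greco 3/3, Lindqvist 1/1, Kapoor 1/1.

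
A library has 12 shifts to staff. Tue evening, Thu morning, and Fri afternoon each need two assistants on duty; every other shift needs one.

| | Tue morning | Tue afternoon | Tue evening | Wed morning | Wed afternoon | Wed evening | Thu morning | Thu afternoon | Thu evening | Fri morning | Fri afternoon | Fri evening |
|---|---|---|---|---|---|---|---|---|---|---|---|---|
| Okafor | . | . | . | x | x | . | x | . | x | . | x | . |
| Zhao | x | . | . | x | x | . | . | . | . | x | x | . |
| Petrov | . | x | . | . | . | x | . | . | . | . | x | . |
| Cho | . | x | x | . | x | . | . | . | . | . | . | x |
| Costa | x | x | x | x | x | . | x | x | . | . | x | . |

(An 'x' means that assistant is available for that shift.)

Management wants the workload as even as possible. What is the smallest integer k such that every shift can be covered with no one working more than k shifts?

3

With 5 assistants and 15 worker-slots to fill, someone must work at least ⌈15/5⌉ = 3 shifts, so k ≥ 3.
k = 3 works: Tue morning→Zhao, Tue afternoon→Petrov, Tue evening→Cho+Costa, Wed morning→Okafor, Wed afternoon→Cho, Wed evening→Petrov, Thu morning→Okafor+Costa, Thu afternoon→Costa, Thu evening→Okafor, Fri morning→Zhao, Fri afternoon→Zhao+Petrov, Fri evening→Cho.
Loads: Okafor 3, Zhao 3, Petrov 3, Cho 3, Costa 3 — all ≤ 3.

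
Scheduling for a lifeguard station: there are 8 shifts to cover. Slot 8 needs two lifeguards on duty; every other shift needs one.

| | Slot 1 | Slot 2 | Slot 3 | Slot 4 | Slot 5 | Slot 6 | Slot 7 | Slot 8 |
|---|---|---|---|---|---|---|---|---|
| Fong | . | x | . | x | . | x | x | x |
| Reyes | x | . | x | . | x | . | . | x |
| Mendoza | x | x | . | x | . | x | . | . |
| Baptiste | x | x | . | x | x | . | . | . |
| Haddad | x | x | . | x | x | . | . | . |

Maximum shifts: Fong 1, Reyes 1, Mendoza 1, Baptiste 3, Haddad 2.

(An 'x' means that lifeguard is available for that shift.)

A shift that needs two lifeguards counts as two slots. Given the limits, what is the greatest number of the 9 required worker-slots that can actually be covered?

Total capacity across all lifeguards is 1+1+1+3+2 = 8, and 9 slots are needed, so at most 8 can be filled.
Shifts {Slot 3, Slot 8} need 3 slots but only Fong and Reyes are available for them, supplying at most 2 — so at least 1 slot must go unfilled.
An assignment achieving 7: Slot 1→Baptiste, Slot 2→Baptiste, Slot 3→Reyes, Slot 4→Haddad, Slot 5→Baptiste, Slot 6→Mendoza, Slot 7→Fong.
Loads: Fong 1/1, Reyes 1/1, Mendoza 1/1, Baptiste 3/3, Haddad 1/2.

7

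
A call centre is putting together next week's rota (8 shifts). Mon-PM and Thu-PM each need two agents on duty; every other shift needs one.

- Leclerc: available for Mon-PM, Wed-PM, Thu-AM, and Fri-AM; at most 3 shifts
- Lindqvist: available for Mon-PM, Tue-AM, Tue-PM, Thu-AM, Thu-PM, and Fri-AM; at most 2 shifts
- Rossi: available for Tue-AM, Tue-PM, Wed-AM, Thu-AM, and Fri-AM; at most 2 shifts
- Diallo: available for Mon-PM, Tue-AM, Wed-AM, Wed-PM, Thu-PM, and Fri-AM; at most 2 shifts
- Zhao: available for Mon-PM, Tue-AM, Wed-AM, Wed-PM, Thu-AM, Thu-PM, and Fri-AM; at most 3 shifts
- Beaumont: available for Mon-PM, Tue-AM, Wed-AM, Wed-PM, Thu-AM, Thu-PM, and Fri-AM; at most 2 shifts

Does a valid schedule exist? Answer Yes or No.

Yes

One valid schedule: Mon-PM→Diallo+Zhao, Tue-AM→Lindqvist, Tue-PM→Lindqvist, Wed-AM→Rossi, Wed-PM→Leclerc, Thu-AM→Leclerc, Thu-PM→Diallo+Zhao, Fri-AM→Leclerc.
Loads: Leclerc 3/3, Lindqvist 2/2, Rossi 1/2, Diallo 2/2, Zhao 2/3, Beaumont 0/2 — all within limits.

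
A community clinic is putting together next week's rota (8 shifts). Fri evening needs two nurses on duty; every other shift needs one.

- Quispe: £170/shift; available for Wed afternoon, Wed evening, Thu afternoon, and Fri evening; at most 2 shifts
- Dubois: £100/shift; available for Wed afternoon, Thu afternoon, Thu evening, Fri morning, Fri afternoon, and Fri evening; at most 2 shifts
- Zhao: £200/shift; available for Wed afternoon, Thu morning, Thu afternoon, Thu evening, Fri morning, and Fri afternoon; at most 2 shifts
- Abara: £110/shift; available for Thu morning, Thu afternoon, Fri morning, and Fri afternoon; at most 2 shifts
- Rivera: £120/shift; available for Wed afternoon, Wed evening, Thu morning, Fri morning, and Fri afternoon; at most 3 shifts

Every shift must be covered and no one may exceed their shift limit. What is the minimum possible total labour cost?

Fri evening can only be covered by Quispe and Dubois, so that assignment is forced.
Picking the cheapest available nurse for each shift independently would cost £1000, but that ignores the shift limits.
An optimal schedule: Wed afternoon→Rivera, Wed evening→Rivera, Thu morning→Abara, Thu afternoon→Quispe, Thu evening→Dubois, Fri morning→Abara, Fri afternoon→Rivera, Fri evening→Dubois+Quispe.
Total: 120 + 120 + 110 + 170 + 100 + 110 + 120 + 100 + 170 = £1120.

£1120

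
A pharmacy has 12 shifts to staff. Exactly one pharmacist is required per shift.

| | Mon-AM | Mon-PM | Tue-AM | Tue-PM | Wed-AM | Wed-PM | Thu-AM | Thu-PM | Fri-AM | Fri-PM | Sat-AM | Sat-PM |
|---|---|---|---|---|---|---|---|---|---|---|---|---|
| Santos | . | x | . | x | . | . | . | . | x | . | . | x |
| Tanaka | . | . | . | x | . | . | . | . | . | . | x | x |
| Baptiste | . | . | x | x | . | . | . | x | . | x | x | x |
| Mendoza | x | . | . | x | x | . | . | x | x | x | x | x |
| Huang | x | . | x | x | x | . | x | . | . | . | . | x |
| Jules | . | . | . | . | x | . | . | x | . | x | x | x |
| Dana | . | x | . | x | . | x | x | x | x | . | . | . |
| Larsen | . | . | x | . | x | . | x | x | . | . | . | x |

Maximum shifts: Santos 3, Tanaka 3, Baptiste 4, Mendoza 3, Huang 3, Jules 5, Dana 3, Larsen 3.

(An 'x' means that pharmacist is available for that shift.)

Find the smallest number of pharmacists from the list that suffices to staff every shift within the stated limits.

12 slots to fill and no one can take more than 5, so at least ⌈12/5⌉ = 3 pharmacists are needed.
No set of 3 pharmacists can cover every shift (each such set leaves at least one shift with no one available or exceeds a cap).
Santos, Baptiste, Mendoza, and Dana alone can cover everything: Mon-AM→Mendoza, Mon-PM→Santos, Tue-AM→Baptiste, Tue-PM→Mendoza, Wed-AM→Mendoza, Wed-PM→Dana, Thu-AM→Dana, Thu-PM→Baptiste, Fri-AM→Santos, Fri-PM→Baptiste, Sat-AM→Baptiste, Sat-PM→Santos.

4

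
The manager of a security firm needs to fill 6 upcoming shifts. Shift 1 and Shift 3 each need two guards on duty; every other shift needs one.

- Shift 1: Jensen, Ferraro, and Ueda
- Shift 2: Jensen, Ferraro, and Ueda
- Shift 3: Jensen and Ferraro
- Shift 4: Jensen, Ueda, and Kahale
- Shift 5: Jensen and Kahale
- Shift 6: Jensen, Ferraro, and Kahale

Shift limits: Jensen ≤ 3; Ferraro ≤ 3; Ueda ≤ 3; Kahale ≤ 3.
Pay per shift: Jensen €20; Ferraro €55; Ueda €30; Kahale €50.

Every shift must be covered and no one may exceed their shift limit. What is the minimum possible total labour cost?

€255

Shift 3 can only be covered by Jensen and Ferraro, so that assignment is forced.
Picking the cheapest available guard for each shift independently would cost €205, but that ignores the shift limits.
An optimal schedule: Shift 1→Jensen+Ueda, Shift 2→Ueda, Shift 3→Jensen+Ferraro, Shift 4→Ueda, Shift 5→Jensen, Shift 6→Kahale.
Total: 20 + 30 + 30 + 20 + 55 + 30 + 20 + 50 = €255.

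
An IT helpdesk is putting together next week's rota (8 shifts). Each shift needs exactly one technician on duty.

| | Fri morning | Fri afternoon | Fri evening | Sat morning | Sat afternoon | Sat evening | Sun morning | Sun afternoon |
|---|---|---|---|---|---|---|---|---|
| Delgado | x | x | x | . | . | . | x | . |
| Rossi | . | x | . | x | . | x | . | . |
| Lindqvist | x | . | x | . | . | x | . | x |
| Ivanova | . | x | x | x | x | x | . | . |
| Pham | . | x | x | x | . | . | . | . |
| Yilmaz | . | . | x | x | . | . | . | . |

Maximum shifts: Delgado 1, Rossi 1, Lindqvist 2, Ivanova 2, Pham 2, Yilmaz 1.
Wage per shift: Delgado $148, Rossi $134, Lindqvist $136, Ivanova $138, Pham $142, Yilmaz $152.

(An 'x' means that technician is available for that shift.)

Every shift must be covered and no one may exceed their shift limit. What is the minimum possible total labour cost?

Sat afternoon can only be covered by Ivanova, so that assignment is forced.
Sun morning can only be covered by Delgado, so that assignment is forced.
Sun afternoon can only be covered by Lindqvist, so that assignment is forced.
Picking the cheapest available technician for each shift independently would cost $1096, but that ignores the shift limits.
An optimal schedule: Fri morning→Lindqvist, Fri afternoon→Ivanova, Fri evening→Pham, Sat morning→Pham, Sat afternoon→Ivanova, Sat evening→Rossi, Sun morning→Delgado, Sun afternoon→Lindqvist.
Total: 136 + 138 + 142 + 142 + 138 + 134 + 148 + 136 = $1114.

$1114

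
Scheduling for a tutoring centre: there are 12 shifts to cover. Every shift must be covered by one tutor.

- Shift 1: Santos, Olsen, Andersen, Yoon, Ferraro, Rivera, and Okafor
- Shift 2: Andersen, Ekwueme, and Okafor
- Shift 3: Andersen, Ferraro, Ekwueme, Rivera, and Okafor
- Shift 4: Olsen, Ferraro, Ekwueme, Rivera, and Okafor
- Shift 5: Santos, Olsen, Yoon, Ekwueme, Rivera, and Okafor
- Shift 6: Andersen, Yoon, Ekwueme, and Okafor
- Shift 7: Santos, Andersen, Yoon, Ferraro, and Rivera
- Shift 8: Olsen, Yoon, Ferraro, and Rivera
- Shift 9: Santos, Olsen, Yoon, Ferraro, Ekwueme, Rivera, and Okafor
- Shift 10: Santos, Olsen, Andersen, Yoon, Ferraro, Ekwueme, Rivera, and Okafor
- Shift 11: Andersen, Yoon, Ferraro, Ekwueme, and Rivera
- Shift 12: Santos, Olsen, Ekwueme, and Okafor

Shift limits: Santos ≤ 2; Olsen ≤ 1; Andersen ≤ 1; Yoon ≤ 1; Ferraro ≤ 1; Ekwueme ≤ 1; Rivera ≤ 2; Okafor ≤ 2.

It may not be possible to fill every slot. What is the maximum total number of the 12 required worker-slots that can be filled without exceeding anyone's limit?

11

Total capacity across all tutors is 2+1+1+1+1+1+2+2 = 11, and 12 slots are needed, so at most 11 can be filled.
An assignment achieving 11: Shift 1→Okafor, Shift 2→Andersen, Shift 3→Ferraro, Shift 4→Ekwueme, Shift 5→Rivera, Shift 6→Yoon, Shift 7→Santos, Shift 8→Olsen, Shift 9→Okafor, Shift 11→Rivera, Shift 12→Santos.
Loads: Santos 2/2, Olsen 1/1, Andersen 1/1, Yoon 1/1, Ferraro 1/1, Ekwueme 1/1, Rivera 2/2, Okafor 2/2.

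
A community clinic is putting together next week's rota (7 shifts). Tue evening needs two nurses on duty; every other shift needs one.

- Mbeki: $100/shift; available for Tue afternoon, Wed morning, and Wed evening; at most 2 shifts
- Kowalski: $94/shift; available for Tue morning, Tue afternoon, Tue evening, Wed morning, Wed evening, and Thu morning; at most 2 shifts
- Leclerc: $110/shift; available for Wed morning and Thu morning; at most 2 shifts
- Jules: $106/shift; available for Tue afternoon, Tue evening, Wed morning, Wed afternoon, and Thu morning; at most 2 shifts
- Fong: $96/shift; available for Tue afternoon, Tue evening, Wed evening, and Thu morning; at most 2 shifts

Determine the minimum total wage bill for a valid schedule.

$792

Tue morning can only be covered by Kowalski, so that assignment is forced.
Wed afternoon can only be covered by Jules, so that assignment is forced.
Picking the cheapest available nurse for each shift independently would cost $766, but that ignores the shift limits.
An optimal schedule: Tue morning→Kowalski, Tue afternoon→Mbeki, Tue evening→Kowalski+Fong, Wed morning→Mbeki, Wed afternoon→Jules, Wed evening→Fong, Thu morning→Jules.
Total: 94 + 100 + 94 + 96 + 100 + 106 + 96 + 106 = $792.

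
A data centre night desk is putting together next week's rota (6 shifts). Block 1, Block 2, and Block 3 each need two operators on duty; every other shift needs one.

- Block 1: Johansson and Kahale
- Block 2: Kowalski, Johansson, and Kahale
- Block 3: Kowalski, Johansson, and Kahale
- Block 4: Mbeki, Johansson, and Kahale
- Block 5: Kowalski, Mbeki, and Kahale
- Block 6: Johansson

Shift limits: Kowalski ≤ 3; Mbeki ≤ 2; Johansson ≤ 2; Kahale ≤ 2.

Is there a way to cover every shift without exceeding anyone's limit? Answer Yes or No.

No

Total capacity is 9 and 9 slots are needed, so capacity alone doesn't rule it out.
Shifts {Block 1, Block 2, Block 3, Block 6} need 7 worker-slots in total, but the operators available for any of those shifts (Kowalski, Johansson, and Kahale) can supply at most 6 among them. So no valid schedule exists.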